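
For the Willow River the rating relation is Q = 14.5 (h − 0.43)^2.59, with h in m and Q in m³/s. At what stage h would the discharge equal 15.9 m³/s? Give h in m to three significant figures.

1.47 m

h − h₀ = (Q/C)^(1/b) = (15.9/14.5)^(1/2.59) = 1.036 m
h = 0.43 + 1.036 = 1.466 m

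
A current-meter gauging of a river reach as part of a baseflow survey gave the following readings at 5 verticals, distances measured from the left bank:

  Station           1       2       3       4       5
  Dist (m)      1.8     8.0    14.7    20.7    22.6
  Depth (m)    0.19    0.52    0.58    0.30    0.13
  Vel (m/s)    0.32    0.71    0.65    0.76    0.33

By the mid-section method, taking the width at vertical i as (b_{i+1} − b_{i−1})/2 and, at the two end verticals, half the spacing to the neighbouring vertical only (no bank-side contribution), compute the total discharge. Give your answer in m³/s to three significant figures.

w_1 = (8.0 − 1.8)/2 = 3.1 m; q_1 = 0.32 × 0.19 × 3.1 = 0.1885 m³/s
w_2 = (14.7 − 1.8)/2 = 6.45 m; q_2 = 0.71 × 0.52 × 6.45 = 2.381 m³/s
w_3 = (20.7 − 8.0)/2 = 6.35 m; q_3 = 0.65 × 0.58 × 6.35 = 2.394 m³/s
w_4 = (22.6 − 14.7)/2 = 3.95 m; q_4 = 0.76 × 0.30 × 3.95 = 0.9006 m³/s
w_5 = (22.6 − 20.7)/2 = 0.95 m; q_5 = 0.33 × 0.13 × 0.95 = 0.04076 m³/s
Q = Σ qᵢ = 5.905 m³/s

5.91 m³/s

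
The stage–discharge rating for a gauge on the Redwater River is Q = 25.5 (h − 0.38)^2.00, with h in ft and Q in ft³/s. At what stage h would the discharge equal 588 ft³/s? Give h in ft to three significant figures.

5.18 ft

h − h₀ = (Q/C)^(1/b) = (588/25.5)^(1/2.00) = 4.802 ft
h = 0.38 + 4.802 = 5.182 ft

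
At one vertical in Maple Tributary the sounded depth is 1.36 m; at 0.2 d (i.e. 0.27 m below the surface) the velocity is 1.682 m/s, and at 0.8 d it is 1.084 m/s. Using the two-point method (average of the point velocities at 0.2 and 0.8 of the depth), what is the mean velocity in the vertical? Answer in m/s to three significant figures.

v̄ = (1.682 + 1.084) / 2 = 1.383 m/s

1.38 m/s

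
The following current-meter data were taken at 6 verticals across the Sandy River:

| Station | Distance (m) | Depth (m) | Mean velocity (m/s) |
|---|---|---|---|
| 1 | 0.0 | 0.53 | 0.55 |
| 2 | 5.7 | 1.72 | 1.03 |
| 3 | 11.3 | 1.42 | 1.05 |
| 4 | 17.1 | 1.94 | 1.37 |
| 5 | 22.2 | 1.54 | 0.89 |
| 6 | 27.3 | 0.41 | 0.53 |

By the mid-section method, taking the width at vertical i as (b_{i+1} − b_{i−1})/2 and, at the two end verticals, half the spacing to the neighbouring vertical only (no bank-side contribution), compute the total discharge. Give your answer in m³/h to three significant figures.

w_1 = (5.7 − 0.0)/2 = 2.85 m; q_1 = 0.55 × 0.53 × 2.85 = 0.8308 m³/s
w_2 = (11.3 − 0.0)/2 = 5.65 m; q_2 = 1.03 × 1.72 × 5.65 = 10.01 m³/s
w_3 = (17.1 − 5.7)/2 = 5.7 m; q_3 = 1.05 × 1.42 × 5.7 = 8.499 m³/s
w_4 = (22.2 − 11.3)/2 = 5.45 m; q_4 = 1.37 × 1.94 × 5.45 = 14.49 m³/s
w_5 = (27.3 − 17.1)/2 = 5.1 m; q_5 = 0.89 × 1.54 × 5.1 = 6.990 m³/s
w_6 = (27.3 − 22.2)/2 = 2.55 m; q_6 = 0.53 × 0.41 × 2.55 = 0.5541 m³/s
Q = Σ qᵢ = 41.37 m³/s
= 41.37 × 3600 = 148900 m³/h

149000 m³/h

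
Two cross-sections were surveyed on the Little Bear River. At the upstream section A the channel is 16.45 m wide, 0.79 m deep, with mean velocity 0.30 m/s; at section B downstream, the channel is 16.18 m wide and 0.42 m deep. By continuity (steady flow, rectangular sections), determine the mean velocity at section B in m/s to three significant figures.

0.574 m/s

Q = A₁V₁ = (16.45×0.79) × 0.30 = 3.899 m³/s
A₂ = 16.18 × 0.42 = 6.796 m²
V₂ = Q/A₂ = 3.899/6.796 = 0.5737 m/s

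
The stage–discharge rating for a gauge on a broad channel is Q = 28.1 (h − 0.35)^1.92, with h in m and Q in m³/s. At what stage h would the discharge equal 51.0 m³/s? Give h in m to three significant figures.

1.71 m

h − h₀ = (Q/C)^(1/b) = (51.0/28.1)^(1/1.92) = 1.364 m
h = 0.35 + 1.364 = 1.714 m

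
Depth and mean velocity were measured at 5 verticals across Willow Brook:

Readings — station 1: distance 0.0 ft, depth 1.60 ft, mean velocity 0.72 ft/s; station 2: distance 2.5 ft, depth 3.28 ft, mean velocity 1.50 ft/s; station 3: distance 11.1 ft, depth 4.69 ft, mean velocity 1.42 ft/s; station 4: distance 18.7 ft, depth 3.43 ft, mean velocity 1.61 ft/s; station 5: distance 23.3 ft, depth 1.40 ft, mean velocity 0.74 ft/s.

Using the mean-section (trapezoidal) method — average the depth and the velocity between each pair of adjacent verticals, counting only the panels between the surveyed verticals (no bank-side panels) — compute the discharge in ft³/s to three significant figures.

Panel 1-2: Δb = 2.5 ft, d̄ = (1.60+3.28)/2 = 2.44, v̄ = (0.72+1.50)/2 = 1.11 → q = 2.5×2.44×1.11 = 6.771 ft³/s
Panel 2-3: Δb = 8.6 ft, d̄ = (3.28+4.69)/2 = 3.985, v̄ = (1.50+1.42)/2 = 1.46 → q = 8.6×3.985×1.46 = 50.04 ft³/s
Panel 3-4: Δb = 7.6 ft, d̄ = (4.69+3.43)/2 = 4.06, v̄ = (1.42+1.61)/2 = 1.515 → q = 7.6×4.06×1.515 = 46.75 ft³/s
Panel 4-5: Δb = 4.6 ft, d̄ = (3.43+1.40)/2 = 2.415, v̄ = (1.61+0.74)/2 = 1.175 → q = 4.6×2.415×1.175 = 13.05 ft³/s
Q = Σ q = 116.6 ft³/s

117 ft³/s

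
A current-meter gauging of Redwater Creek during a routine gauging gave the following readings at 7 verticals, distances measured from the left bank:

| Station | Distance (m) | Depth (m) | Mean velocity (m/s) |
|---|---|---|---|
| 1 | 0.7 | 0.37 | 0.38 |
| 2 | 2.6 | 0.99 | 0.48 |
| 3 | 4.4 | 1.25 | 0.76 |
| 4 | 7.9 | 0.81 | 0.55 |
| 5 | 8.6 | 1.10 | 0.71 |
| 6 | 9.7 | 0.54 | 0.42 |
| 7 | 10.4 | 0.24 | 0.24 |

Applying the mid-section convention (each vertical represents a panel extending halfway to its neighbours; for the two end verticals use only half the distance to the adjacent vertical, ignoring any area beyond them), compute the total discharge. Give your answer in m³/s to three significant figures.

5.39 m³/s

w_1 = (2.6 − 0.7)/2 = 0.95 m; q_1 = 0.38 × 0.37 × 0.95 = 0.1336 m³/s
w_2 = (4.4 − 0.7)/2 = 1.85 m; q_2 = 0.48 × 0.99 × 1.85 = 0.8791 m³/s
w_3 = (7.9 − 2.6)/2 = 2.65 m; q_3 = 0.76 × 1.25 × 2.65 = 2.518 m³/s
w_4 = (8.6 − 4.4)/2 = 2.1 m; q_4 = 0.55 × 0.81 × 2.1 = 0.9356 m³/s
w_5 = (9.7 − 7.9)/2 = 0.9 m; q_5 = 0.71 × 1.10 × 0.9 = 0.7029 m³/s
w_6 = (10.4 − 8.6)/2 = 0.9 m; q_6 = 0.42 × 0.54 × 0.9 = 0.2041 m³/s
w_7 = (10.4 − 9.7)/2 = 0.35 m; q_7 = 0.24 × 0.24 × 0.35 = 0.02016 m³/s
Q = Σ qᵢ = 5.393 m³/s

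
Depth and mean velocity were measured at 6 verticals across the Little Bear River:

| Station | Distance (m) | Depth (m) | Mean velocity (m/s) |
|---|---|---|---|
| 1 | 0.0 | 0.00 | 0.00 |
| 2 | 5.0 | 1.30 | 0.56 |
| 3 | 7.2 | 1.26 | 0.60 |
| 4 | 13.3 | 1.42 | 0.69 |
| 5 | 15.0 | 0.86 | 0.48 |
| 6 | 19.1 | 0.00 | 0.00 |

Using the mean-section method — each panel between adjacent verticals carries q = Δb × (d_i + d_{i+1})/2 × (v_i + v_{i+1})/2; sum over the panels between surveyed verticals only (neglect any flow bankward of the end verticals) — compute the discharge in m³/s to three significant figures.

Panel 1-2: Δb = 5 m, d̄ = (0.00+1.30)/2 = 0.65, v̄ = (0.00+0.56)/2 = 0.28 → q = 5×0.65×0.28 = 0.9100 m³/s
Panel 2-3: Δb = 2.2 m, d̄ = (1.30+1.26)/2 = 1.28, v̄ = (0.56+0.60)/2 = 0.58 → q = 2.2×1.28×0.58 = 1.633 m³/s
Panel 3-4: Δb = 6.1 m, d̄ = (1.26+1.42)/2 = 1.34, v̄ = (0.60+0.69)/2 = 0.645 → q = 6.1×1.34×0.645 = 5.272 m³/s
Panel 4-5: Δb = 1.7 m, d̄ = (1.42+0.86)/2 = 1.14, v̄ = (0.69+0.48)/2 = 0.585 → q = 1.7×1.14×0.585 = 1.134 m³/s
Panel 5-6: Δb = 4.1 m, d̄ = (0.86+0.00)/2 = 0.43, v̄ = (0.48+0.00)/2 = 0.24 → q = 4.1×0.43×0.24 = 0.4231 m³/s
Q = Σ q = 9.372 m³/s

9.37 m³/s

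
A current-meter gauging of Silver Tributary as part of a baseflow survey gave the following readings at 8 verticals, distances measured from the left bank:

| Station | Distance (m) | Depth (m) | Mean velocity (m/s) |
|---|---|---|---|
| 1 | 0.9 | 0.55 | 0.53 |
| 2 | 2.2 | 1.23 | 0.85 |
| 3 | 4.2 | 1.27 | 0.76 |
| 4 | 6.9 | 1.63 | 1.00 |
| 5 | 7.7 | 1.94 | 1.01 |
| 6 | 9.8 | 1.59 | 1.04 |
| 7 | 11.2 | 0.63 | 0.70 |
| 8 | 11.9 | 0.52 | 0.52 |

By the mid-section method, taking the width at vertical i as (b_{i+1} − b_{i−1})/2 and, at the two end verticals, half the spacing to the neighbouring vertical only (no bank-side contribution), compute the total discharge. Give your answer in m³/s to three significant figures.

13.3 m³/s

w_1 = (2.2 − 0.9)/2 = 0.65 m; q_1 = 0.53 × 0.55 × 0.65 = 0.1895 m³/s
w_2 = (4.2 − 0.9)/2 = 1.65 m; q_2 = 0.85 × 1.23 × 1.65 = 1.725 m³/s
w_3 = (6.9 − 2.2)/2 = 2.35 m; q_3 = 0.76 × 1.27 × 2.35 = 2.268 m³/s
w_4 = (7.7 − 4.2)/2 = 1.75 m; q_4 = 1.00 × 1.63 × 1.75 = 2.853 m³/s
w_5 = (9.8 − 6.9)/2 = 1.45 m; q_5 = 1.01 × 1.94 × 1.45 = 2.841 m³/s
w_6 = (11.2 − 7.7)/2 = 1.75 m; q_6 = 1.04 × 1.59 × 1.75 = 2.894 m³/s
w_7 = (11.9 − 9.8)/2 = 1.05 m; q_7 = 0.70 × 0.63 × 1.05 = 0.4631 m³/s
w_8 = (11.9 − 11.2)/2 = 0.35 m; q_8 = 0.52 × 0.52 × 0.35 = 0.09464 m³/s
Q = Σ qᵢ = 13.33 m³/s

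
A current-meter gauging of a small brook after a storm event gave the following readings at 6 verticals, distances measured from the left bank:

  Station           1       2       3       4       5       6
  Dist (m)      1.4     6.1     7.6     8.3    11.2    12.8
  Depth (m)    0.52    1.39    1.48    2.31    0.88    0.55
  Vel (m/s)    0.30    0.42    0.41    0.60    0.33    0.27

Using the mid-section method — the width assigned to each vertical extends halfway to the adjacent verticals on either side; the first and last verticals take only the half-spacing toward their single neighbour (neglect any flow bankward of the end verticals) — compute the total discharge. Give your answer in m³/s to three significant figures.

w_1 = (6.1 − 1.4)/2 = 2.35 m; q_1 = 0.30 × 0.52 × 2.35 = 0.3666 m³/s
w_2 = (7.6 − 1.4)/2 = 3.1 m; q_2 = 0.42 × 1.39 × 3.1 = 1.810 m³/s
w_3 = (8.3 − 6.1)/2 = 1.1 m; q_3 = 0.41 × 1.48 × 1.1 = 0.6675 m³/s
w_4 = (11.2 − 7.6)/2 = 1.8 m; q_4 = 0.60 × 2.31 × 1.8 = 2.495 m³/s
w_5 = (12.8 − 8.3)/2 = 2.25 m; q_5 = 0.33 × 0.88 × 2.25 = 0.6534 m³/s
w_6 = (12.8 − 11.2)/2 = 0.8 m; q_6 = 0.27 × 0.55 × 0.8 = 0.1188 m³/s
Q = Σ qᵢ = 6.111 m³/s

6.11 m³/s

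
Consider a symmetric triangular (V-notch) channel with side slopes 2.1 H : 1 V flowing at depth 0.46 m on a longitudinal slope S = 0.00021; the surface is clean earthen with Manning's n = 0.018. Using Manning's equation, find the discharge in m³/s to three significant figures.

0.125 m³/s

A = z·y² = 2.1×0.46² = 0.4444 m²
P = 2y√(1+z²) = 2×0.46×√(1+2.1²) = 2.140 m
R = A/P = 0.4444/2.140 = 0.2077 m
Q = (1/n)·A·R^(2/3)·S^(1/2) = (1/0.018) × 0.4444 × 0.2077^(2/3) × 0.00021^(1/2) = 0.1255 m³/s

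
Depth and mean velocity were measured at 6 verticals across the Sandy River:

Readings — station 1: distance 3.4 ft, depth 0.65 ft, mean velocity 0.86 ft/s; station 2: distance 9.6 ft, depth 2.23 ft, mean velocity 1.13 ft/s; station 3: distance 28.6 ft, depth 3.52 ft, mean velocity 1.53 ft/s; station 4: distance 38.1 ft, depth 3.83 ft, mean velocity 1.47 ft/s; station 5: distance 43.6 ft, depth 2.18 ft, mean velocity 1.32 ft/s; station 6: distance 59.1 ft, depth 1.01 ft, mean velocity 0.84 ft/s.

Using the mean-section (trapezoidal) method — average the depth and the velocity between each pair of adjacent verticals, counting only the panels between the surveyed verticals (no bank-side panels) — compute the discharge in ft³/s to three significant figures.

184 ft³/s

Panel 1-2: Δb = 6.2 ft, d̄ = (0.65+2.23)/2 = 1.44, v̄ = (0.86+1.13)/2 = 0.995 → q = 6.2×1.44×0.995 = 8.883 ft³/s
Panel 2-3: Δb = 19 ft, d̄ = (2.23+3.52)/2 = 2.875, v̄ = (1.13+1.53)/2 = 1.33 → q = 19×2.875×1.33 = 72.65 ft³/s
Panel 3-4: Δb = 9.5 ft, d̄ = (3.52+3.83)/2 = 3.675, v̄ = (1.53+1.47)/2 = 1.5 → q = 9.5×3.675×1.5 = 52.37 ft³/s
Panel 4-5: Δb = 5.5 ft, d̄ = (3.83+2.18)/2 = 3.005, v̄ = (1.47+1.32)/2 = 1.395 → q = 5.5×3.005×1.395 = 23.06 ft³/s
Panel 5-6: Δb = 15.5 ft, d̄ = (2.18+1.01)/2 = 1.595, v̄ = (1.32+0.84)/2 = 1.08 → q = 15.5×1.595×1.08 = 26.70 ft³/s
Q = Σ q = 183.7 ft³/s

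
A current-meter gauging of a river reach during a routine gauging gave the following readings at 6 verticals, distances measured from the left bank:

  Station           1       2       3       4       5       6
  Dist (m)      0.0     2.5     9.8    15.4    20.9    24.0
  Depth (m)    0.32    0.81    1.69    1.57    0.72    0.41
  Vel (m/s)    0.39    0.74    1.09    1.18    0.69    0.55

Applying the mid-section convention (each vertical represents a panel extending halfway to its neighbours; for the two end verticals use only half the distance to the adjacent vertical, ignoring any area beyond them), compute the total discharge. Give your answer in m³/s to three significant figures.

27.7 m³/s

w_1 = (2.5 − 0.0)/2 = 1.25 m; q_1 = 0.39 × 0.32 × 1.25 = 0.1560 m³/s
w_2 = (9.8 − 0.0)/2 = 4.9 m; q_2 = 0.74 × 0.81 × 4.9 = 2.937 m³/s
w_3 = (15.4 − 2.5)/2 = 6.45 m; q_3 = 1.09 × 1.69 × 6.45 = 11.88 m³/s
w_4 = (20.9 − 9.8)/2 = 5.55 m; q_4 = 1.18 × 1.57 × 5.55 = 10.28 m³/s
w_5 = (24.0 − 15.4)/2 = 4.3 m; q_5 = 0.69 × 0.72 × 4.3 = 2.136 m³/s
w_6 = (24.0 − 20.9)/2 = 1.55 m; q_6 = 0.55 × 0.41 × 1.55 = 0.3495 m³/s
Q = Σ qᵢ = 27.74 m³/s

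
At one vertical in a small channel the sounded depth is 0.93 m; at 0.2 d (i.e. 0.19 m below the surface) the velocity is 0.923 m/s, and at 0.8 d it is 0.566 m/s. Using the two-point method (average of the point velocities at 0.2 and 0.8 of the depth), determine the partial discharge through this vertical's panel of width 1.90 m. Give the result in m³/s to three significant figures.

v̄ = (0.923 + 0.566) / 2 = 0.7445 m/s
q = v̄ × d × w = 0.7445 × 0.93 × 1.90 = 1.316 m³/s

1.32 m³/s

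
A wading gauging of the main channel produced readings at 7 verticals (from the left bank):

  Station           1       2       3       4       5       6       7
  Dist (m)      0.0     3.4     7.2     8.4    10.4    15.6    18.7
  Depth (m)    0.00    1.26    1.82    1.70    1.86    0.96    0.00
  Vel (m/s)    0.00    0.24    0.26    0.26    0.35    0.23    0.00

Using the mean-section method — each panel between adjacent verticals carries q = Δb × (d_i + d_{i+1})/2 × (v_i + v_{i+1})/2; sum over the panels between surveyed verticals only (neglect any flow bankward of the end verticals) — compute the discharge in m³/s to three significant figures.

5.65 m³/s

Panel 1-2: Δb = 3.4 m, d̄ = (0.00+1.26)/2 = 0.63, v̄ = (0.00+0.24)/2 = 0.12 → q = 3.4×0.63×0.12 = 0.2570 m³/s
Panel 2-3: Δb = 3.8 m, d̄ = (1.26+1.82)/2 = 1.54, v̄ = (0.24+0.26)/2 = 0.25 → q = 3.8×1.54×0.25 = 1.463 m³/s
Panel 3-4: Δb = 1.2 m, d̄ = (1.82+1.70)/2 = 1.76, v̄ = (0.26+0.26)/2 = 0.26 → q = 1.2×1.76×0.26 = 0.5491 m³/s
Panel 4-5: Δb = 2 m, d̄ = (1.70+1.86)/2 = 1.78, v̄ = (0.26+0.35)/2 = 0.305 → q = 2×1.78×0.305 = 1.086 m³/s
Panel 5-6: Δb = 5.2 m, d̄ = (1.86+0.96)/2 = 1.41, v̄ = (0.35+0.23)/2 = 0.29 → q = 5.2×1.41×0.29 = 2.126 m³/s
Panel 6-7: Δb = 3.1 m, d̄ = (0.96+0.00)/2 = 0.48, v̄ = (0.23+0.00)/2 = 0.115 → q = 3.1×0.48×0.115 = 0.1711 m³/s
Q = Σ q = 5.652 m³/s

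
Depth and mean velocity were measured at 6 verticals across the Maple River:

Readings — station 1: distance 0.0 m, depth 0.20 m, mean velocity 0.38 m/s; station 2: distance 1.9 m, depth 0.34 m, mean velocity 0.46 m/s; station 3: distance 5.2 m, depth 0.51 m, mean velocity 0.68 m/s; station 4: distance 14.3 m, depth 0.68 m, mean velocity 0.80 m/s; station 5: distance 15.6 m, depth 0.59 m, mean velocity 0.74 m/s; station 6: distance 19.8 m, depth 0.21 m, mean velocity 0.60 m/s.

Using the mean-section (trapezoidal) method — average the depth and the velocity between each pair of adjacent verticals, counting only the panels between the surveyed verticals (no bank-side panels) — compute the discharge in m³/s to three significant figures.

Panel 1-2: Δb = 1.9 m, d̄ = (0.20+0.34)/2 = 0.27, v̄ = (0.38+0.46)/2 = 0.42 → q = 1.9×0.27×0.42 = 0.2155 m³/s
Panel 2-3: Δb = 3.3 m, d̄ = (0.34+0.51)/2 = 0.425, v̄ = (0.46+0.68)/2 = 0.57 → q = 3.3×0.425×0.57 = 0.7994 m³/s
Panel 3-4: Δb = 9.1 m, d̄ = (0.51+0.68)/2 = 0.595, v̄ = (0.68+0.80)/2 = 0.74 → q = 9.1×0.595×0.74 = 4.007 m³/s
Panel 4-5: Δb = 1.3 m, d̄ = (0.68+0.59)/2 = 0.635, v̄ = (0.80+0.74)/2 = 0.77 → q = 1.3×0.635×0.77 = 0.6356 m³/s
Panel 5-6: Δb = 4.2 m, d̄ = (0.59+0.21)/2 = 0.4, v̄ = (0.74+0.60)/2 = 0.67 → q = 4.2×0.4×0.67 = 1.126 m³/s
Q = Σ q = 6.783 m³/s

6.78 m³/s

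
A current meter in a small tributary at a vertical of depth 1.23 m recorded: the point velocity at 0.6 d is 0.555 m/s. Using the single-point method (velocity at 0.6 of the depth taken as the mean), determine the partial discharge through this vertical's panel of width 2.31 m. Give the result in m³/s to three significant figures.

v̄ = v₀.₆ = 0.555 m/s
q = v̄ × d × w = 0.5550 × 1.23 × 2.31 = 1.577 m³/s

1.58 m³/s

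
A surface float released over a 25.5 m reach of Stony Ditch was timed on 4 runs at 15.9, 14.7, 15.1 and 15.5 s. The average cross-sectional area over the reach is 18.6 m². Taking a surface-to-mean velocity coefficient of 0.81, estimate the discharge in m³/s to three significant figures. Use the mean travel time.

25.1 m³/s

t̄ = (15.9 + 14.7 + 15.1 + 15.5) / 4 = 15.3 s
v_surface = L / t̄ = 25.5 / 15.3 = 1.667 m/s
v_mean = 0.81 × 1.667 = 1.350 m/s
Q = A × v_mean = 18.6 × 1.350 = 25.11 m³/s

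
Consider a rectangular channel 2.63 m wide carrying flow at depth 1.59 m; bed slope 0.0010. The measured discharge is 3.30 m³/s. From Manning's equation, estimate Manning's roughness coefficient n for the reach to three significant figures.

A = b·y = 2.63 × 1.59 = 4.182 m²
P = b + 2y = 2.63 + 2×1.59 = 5.810 m
R = A/P = 4.182/5.810 = 0.7197 m
n = (1/Q)·A·R^(2/3)·S^(1/2) = (1/3.30) × 4.182 × 0.8031 × 0.03162 = 0.03218

0.0322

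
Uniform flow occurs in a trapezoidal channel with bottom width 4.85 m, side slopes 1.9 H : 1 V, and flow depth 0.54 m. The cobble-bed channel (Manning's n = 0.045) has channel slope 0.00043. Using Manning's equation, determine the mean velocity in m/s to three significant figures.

A = (b + z·y)·y = (4.85 + 1.9×0.54)×0.54 = 3.173 m²
P = b + 2y√(1+z²) = 4.85 + 2×0.54×√(1+1.9²) = 7.169 m
R = A/P = 3.173/7.169 = 0.4426 m
Q = (1/n)·A·R^(2/3)·S^(1/2) = (1/0.045) × 3.173 × 0.4426^(2/3) × 0.00043^(1/2) = 0.8492 m³/s
V = Q/A = 0.8492/3.173 = 0.2676 m/s

0.268 m/s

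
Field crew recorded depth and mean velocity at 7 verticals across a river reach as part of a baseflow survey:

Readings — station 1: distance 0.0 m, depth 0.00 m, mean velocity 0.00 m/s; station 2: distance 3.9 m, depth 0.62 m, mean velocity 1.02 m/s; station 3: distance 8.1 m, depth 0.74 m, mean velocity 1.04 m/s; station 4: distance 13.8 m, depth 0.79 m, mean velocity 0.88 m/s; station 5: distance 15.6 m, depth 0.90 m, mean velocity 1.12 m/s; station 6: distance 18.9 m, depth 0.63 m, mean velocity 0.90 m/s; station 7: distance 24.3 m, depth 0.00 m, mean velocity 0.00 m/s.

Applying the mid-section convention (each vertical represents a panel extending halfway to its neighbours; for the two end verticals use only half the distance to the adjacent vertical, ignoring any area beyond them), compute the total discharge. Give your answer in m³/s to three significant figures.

14.0 m³/s

w_2 = (8.1 − 0.0)/2 = 4.05 m; q_2 = 1.02 × 0.62 × 4.05 = 2.561 m³/s
w_3 = (13.8 − 3.9)/2 = 4.95 m; q_3 = 1.04 × 0.74 × 4.95 = 3.810 m³/s
w_4 = (15.6 − 8.1)/2 = 3.75 m; q_4 = 0.88 × 0.79 × 3.75 = 2.607 m³/s
w_5 = (18.9 − 13.8)/2 = 2.55 m; q_5 = 1.12 × 0.90 × 2.55 = 2.570 m³/s
w_6 = (24.3 − 15.6)/2 = 4.35 m; q_6 = 0.90 × 0.63 × 4.35 = 2.466 m³/s
Stations 1, 7 contribute zero (depth or velocity is 0).
Q = Σ qᵢ = 14.01 m³/s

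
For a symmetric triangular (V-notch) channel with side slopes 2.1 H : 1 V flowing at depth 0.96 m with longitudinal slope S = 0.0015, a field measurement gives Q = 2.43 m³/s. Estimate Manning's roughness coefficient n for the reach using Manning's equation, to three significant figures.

0.0177

A = z·y² = 2.1×0.96² = 1.935 m²
P = 2y√(1+z²) = 2×0.96×√(1+2.1²) = 4.466 m
R = A/P = 1.935/4.466 = 0.4334 m
n = (1/Q)·A·R^(2/3)·S^(1/2) = (1/2.43) × 1.935 × 0.5727 × 0.03873 = 0.01766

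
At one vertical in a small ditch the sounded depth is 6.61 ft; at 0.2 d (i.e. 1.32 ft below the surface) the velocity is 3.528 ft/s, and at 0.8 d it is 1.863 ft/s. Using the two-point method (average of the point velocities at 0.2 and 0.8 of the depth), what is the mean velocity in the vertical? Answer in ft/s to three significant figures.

v̄ = (3.528 + 1.863) / 2 = 2.696 ft/s

2.70 ft/s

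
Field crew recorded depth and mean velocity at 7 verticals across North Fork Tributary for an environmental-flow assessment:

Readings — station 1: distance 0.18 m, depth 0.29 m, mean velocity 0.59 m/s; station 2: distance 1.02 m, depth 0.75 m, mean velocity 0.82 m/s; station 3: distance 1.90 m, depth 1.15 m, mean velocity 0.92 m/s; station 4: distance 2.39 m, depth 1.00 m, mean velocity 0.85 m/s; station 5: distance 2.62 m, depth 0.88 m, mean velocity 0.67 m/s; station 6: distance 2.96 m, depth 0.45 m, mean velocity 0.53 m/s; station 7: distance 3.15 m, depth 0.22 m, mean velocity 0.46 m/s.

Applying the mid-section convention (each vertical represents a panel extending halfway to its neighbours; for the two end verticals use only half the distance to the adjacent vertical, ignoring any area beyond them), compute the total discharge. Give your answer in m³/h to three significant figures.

w_1 = (1.02 − 0.18)/2 = 0.42 m; q_1 = 0.59 × 0.29 × 0.42 = 0.07186 m³/s
w_2 = (1.90 − 0.18)/2 = 0.86 m; q_2 = 0.82 × 0.75 × 0.86 = 0.5289 m³/s
w_3 = (2.39 − 1.02)/2 = 0.685 m; q_3 = 0.92 × 1.15 × 0.685 = 0.7247 m³/s
w_4 = (2.62 − 1.90)/2 = 0.36 m; q_4 = 0.85 × 1.00 × 0.36 = 0.3060 m³/s
w_5 = (2.96 − 2.39)/2 = 0.285 m; q_5 = 0.67 × 0.88 × 0.285 = 0.1680 m³/s
w_6 = (3.15 − 2.62)/2 = 0.265 m; q_6 = 0.53 × 0.45 × 0.265 = 0.06320 m³/s
w_7 = (3.15 − 2.96)/2 = 0.095 m; q_7 = 0.46 × 0.22 × 0.095 = 0.009614 m³/s
Q = Σ qᵢ = 1.872 m³/s
= 1.872 × 3600 = 6740 m³/h

6740 m³/h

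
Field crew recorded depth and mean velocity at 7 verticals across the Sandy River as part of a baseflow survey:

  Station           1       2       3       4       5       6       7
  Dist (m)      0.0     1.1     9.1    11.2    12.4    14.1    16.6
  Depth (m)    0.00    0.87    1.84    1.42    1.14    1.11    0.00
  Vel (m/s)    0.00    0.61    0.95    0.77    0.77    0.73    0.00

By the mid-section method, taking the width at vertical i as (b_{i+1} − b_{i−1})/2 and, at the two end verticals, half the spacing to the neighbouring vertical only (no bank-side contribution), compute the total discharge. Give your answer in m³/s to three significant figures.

w_2 = (9.1 − 0.0)/2 = 4.55 m; q_2 = 0.61 × 0.87 × 4.55 = 2.415 m³/s
w_3 = (11.2 − 1.1)/2 = 5.05 m; q_3 = 0.95 × 1.84 × 5.05 = 8.827 m³/s
w_4 = (12.4 − 9.1)/2 = 1.65 m; q_4 = 0.77 × 1.42 × 1.65 = 1.804 m³/s
w_5 = (14.1 − 11.2)/2 = 1.45 m; q_5 = 0.77 × 1.14 × 1.45 = 1.273 m³/s
w_6 = (16.6 − 12.4)/2 = 2.1 m; q_6 = 0.73 × 1.11 × 2.1 = 1.702 m³/s
Stations 1, 7 contribute zero (depth or velocity is 0).
Q = Σ qᵢ = 16.02 m³/s

16.0 m³/s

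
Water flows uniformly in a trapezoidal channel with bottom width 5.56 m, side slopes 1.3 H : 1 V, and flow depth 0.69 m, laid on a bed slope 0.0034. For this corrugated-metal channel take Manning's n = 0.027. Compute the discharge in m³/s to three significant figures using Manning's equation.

6.61 m³/s

A = (b + z·y)·y = (5.56 + 1.3×0.69)×0.69 = 4.455 m²
P = b + 2y√(1+z²) = 5.56 + 2×0.69×√(1+1.3²) = 7.823 m
R = A/P = 4.455/7.823 = 0.5695 m
Q = (1/n)·A·R^(2/3)·S^(1/2) = (1/0.027) × 4.455 × 0.5695^(2/3) × 0.0034^(1/2) = 6.611 m³/s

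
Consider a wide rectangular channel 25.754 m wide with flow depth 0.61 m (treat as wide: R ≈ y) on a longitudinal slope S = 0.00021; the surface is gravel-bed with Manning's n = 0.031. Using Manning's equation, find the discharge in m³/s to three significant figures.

5.28 m³/s

A = b·y = 25.754 × 0.61 = 15.71 m²
Wide channel: R ≈ y = 0.61 m
Q = (1/n)·A·R^(2/3)·S^(1/2) = (1/0.031) × 15.71 × 0.6100^(2/3) × 0.00021^(1/2) = 5.282 m³/s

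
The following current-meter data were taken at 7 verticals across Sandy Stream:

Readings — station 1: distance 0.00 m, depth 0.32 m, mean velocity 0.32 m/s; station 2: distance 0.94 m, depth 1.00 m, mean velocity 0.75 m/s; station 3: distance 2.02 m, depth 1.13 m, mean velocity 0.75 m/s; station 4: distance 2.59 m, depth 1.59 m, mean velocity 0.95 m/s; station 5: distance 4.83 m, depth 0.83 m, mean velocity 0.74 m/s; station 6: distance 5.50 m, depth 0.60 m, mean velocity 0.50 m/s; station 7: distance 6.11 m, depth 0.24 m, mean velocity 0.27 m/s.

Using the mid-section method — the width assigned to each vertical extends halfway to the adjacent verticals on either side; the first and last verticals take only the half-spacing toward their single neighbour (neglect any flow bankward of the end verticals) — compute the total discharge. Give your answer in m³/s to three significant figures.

4.73 m³/s

w_1 = (0.94 − 0.00)/2 = 0.47 m; q_1 = 0.32 × 0.32 × 0.47 = 0.04813 m³/s
w_2 = (2.02 − 0.00)/2 = 1.01 m; q_2 = 0.75 × 1.00 × 1.01 = 0.7575 m³/s
w_3 = (2.59 − 0.94)/2 = 0.825 m; q_3 = 0.75 × 1.13 × 0.825 = 0.6992 m³/s
w_4 = (4.83 − 2.02)/2 = 1.405 m; q_4 = 0.95 × 1.59 × 1.405 = 2.122 m³/s
w_5 = (5.50 − 2.59)/2 = 1.455 m; q_5 = 0.74 × 0.83 × 1.455 = 0.8937 m³/s
w_6 = (6.11 − 4.83)/2 = 0.64 m; q_6 = 0.50 × 0.60 × 0.64 = 0.1920 m³/s
w_7 = (6.11 − 5.50)/2 = 0.305 m; q_7 = 0.27 × 0.24 × 0.305 = 0.01976 m³/s
Q = Σ qᵢ = 4.732 m³/s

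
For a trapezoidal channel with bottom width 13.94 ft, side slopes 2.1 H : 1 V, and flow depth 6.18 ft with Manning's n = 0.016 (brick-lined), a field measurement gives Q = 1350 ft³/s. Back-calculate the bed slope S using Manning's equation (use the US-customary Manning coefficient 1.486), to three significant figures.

0.00125

A = (b + z·y)·y = (13.94 + 2.1×6.18)×6.18 = 166.4 ft²
P = b + 2y√(1+z²) = 13.94 + 2×6.18×√(1+2.1²) = 42.69 ft
R = A/P = 166.4/42.69 = 3.897 ft
S = (Q·n / (1.486·A·R^(2/3)))² = (1350×0.016 / (1.486×166.4×2.476))² = 0.001245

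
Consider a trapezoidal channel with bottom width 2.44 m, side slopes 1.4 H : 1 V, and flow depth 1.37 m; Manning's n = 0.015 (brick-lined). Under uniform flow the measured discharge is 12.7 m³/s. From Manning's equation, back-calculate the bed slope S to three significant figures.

0.00130

A = (b + z·y)·y = (2.44 + 1.4×1.37)×1.37 = 5.970 m²
P = b + 2y√(1+z²) = 2.44 + 2×1.37×√(1+1.4²) = 7.154 m
R = A/P = 5.970/7.154 = 0.8346 m
S = (Q·n / (1·A·R^(2/3)))² = (12.7×0.015 / (1×5.970×0.8864))² = 0.001296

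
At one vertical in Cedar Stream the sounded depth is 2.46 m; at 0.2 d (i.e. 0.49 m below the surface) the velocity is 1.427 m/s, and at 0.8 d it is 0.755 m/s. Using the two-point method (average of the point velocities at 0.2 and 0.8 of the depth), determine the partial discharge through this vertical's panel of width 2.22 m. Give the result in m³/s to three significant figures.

5.96 m³/s

v̄ = (1.427 + 0.755) / 2 = 1.091 m/s
q = v̄ × d × w = 1.091 × 2.46 × 2.22 = 5.958 m³/s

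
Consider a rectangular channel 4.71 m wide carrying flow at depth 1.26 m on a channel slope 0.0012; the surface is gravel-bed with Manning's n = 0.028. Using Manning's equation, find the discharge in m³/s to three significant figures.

A = b·y = 4.71 × 1.26 = 5.935 m²
P = b + 2y = 4.71 + 2×1.26 = 7.230 m
R = A/P = 5.935/7.230 = 0.8208 m
Q = (1/n)·A·R^(2/3)·S^(1/2) = (1/0.028) × 5.935 × 0.8208^(2/3) × 0.0012^(1/2) = 6.437 m³/s

6.44 m³/s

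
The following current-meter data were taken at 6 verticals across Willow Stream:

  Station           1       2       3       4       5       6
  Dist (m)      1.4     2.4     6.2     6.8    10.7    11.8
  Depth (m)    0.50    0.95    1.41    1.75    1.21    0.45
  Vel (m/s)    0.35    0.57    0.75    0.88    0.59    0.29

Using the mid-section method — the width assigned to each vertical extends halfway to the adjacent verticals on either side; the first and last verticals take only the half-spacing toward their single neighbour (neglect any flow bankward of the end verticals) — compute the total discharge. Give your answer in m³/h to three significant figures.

32500 m³/h

w_1 = (2.4 − 1.4)/2 = 0.5 m; q_1 = 0.35 × 0.50 × 0.5 = 0.08750 m³/s
w_2 = (6.2 − 1.4)/2 = 2.4 m; q_2 = 0.57 × 0.95 × 2.4 = 1.300 m³/s
w_3 = (6.8 − 2.4)/2 = 2.2 m; q_3 = 0.75 × 1.41 × 2.2 = 2.327 m³/s
w_4 = (10.7 − 6.2)/2 = 2.25 m; q_4 = 0.88 × 1.75 × 2.25 = 3.465 m³/s
w_5 = (11.8 − 6.8)/2 = 2.5 m; q_5 = 0.59 × 1.21 × 2.5 = 1.785 m³/s
w_6 = (11.8 − 10.7)/2 = 0.55 m; q_6 = 0.29 × 0.45 × 0.55 = 0.07178 m³/s
Q = Σ qᵢ = 9.035 m³/s
= 9.035 × 3600 = 32530 m³/h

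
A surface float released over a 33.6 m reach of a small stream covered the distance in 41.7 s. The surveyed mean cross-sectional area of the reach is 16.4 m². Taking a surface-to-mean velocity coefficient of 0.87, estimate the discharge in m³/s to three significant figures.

11.5 m³/s

v_surface = L / t̄ = 33.6 / 41.7 = 0.8058 m/s
v_mean = 0.87 × 0.8058 = 0.7010 m/s
Q = A × v_mean = 16.4 × 0.7010 = 11.50 m³/s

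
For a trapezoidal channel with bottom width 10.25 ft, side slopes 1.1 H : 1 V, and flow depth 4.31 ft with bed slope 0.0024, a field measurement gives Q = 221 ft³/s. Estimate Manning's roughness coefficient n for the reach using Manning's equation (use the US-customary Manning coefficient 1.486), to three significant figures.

A = (b + z·y)·y = (10.25 + 1.1×4.31)×4.31 = 64.61 ft²
P = b + 2y√(1+z²) = 10.25 + 2×4.31×√(1+1.1²) = 23.06 ft
R = A/P = 64.61/23.06 = 2.801 ft
n = (1.486/Q)·A·R^(2/3)·S^(1/2) = (1.486/221) × 64.61 × 1.987 × 0.04899 = 0.04229

0.0423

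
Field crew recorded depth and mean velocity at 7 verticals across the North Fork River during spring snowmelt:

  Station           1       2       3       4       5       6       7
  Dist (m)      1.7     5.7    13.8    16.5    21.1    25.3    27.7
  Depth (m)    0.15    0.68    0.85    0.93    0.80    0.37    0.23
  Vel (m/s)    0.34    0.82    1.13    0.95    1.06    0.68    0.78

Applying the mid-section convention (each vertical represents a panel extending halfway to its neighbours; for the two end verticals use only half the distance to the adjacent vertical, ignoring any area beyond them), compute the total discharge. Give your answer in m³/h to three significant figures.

w_1 = (5.7 − 1.7)/2 = 2 m; q_1 = 0.34 × 0.15 × 2 = 0.1020 m³/s
w_2 = (13.8 − 1.7)/2 = 6.05 m; q_2 = 0.82 × 0.68 × 6.05 = 3.373 m³/s
w_3 = (16.5 − 5.7)/2 = 5.4 m; q_3 = 1.13 × 0.85 × 5.4 = 5.187 m³/s
w_4 = (21.1 − 13.8)/2 = 3.65 m; q_4 = 0.95 × 0.93 × 3.65 = 3.225 m³/s
w_5 = (25.3 − 16.5)/2 = 4.4 m; q_5 = 1.06 × 0.80 × 4.4 = 3.731 m³/s
w_6 = (27.7 − 21.1)/2 = 3.3 m; q_6 = 0.68 × 0.37 × 3.3 = 0.8303 m³/s
w_7 = (27.7 − 25.3)/2 = 1.2 m; q_7 = 0.78 × 0.23 × 1.2 = 0.2153 m³/s
Q = Σ qᵢ = 16.66 m³/s
= 16.66 × 3600 = 59990 m³/h

60000 m³/h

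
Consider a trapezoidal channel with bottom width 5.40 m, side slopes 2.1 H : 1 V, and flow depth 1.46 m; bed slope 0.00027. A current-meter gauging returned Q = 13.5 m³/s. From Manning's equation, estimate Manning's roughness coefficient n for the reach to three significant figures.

0.0152

A = (b + z·y)·y = (5.40 + 2.1×1.46)×1.46 = 12.36 m²
P = b + 2y√(1+z²) = 5.40 + 2×1.46×√(1+2.1²) = 12.19 m
R = A/P = 12.36/12.19 = 1.014 m
n = (1/Q)·A·R^(2/3)·S^(1/2) = (1/13.5) × 12.36 × 1.009 × 0.01643 = 0.01518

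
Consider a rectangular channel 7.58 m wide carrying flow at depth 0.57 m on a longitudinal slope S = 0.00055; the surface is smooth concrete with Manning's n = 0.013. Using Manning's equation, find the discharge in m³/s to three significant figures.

A = b·y = 7.58 × 0.57 = 4.321 m²
P = b + 2y = 7.58 + 2×0.57 = 8.720 m
R = A/P = 4.321/8.720 = 0.4955 m
Q = (1/n)·A·R^(2/3)·S^(1/2) = (1/0.013) × 4.321 × 0.4955^(2/3) × 0.00055^(1/2) = 4.881 m³/s

4.88 m³/s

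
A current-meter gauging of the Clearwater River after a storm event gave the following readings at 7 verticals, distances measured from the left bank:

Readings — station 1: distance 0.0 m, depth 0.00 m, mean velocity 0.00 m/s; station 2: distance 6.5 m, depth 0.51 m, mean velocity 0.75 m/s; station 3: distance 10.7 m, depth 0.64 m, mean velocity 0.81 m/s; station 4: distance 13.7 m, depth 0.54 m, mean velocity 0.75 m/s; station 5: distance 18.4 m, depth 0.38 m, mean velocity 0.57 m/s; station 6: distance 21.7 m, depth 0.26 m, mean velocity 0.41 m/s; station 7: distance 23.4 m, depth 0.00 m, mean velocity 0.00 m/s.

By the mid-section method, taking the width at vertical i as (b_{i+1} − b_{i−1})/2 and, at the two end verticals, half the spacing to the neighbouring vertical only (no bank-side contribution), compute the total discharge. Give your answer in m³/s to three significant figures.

6.60 m³/s

w_2 = (10.7 − 0.0)/2 = 5.35 m; q_2 = 0.75 × 0.51 × 5.35 = 2.046 m³/s
w_3 = (13.7 − 6.5)/2 = 3.6 m; q_3 = 0.81 × 0.64 × 3.6 = 1.866 m³/s
w_4 = (18.4 − 10.7)/2 = 3.85 m; q_4 = 0.75 × 0.54 × 3.85 = 1.559 m³/s
w_5 = (21.7 − 13.7)/2 = 4 m; q_5 = 0.57 × 0.38 × 4 = 0.8664 m³/s
w_6 = (23.4 − 18.4)/2 = 2.5 m; q_6 = 0.41 × 0.26 × 2.5 = 0.2665 m³/s
Stations 1, 7 contribute zero (depth or velocity is 0).
Q = Σ qᵢ = 6.605 m³/s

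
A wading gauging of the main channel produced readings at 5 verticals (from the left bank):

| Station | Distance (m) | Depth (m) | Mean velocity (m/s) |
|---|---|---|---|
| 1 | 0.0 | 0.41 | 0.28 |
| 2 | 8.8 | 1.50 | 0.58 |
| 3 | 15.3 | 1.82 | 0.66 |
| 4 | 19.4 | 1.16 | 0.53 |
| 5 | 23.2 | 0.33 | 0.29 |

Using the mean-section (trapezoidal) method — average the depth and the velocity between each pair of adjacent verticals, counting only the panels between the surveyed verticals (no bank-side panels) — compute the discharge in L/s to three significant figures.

Panel 1-2: Δb = 8.8 m, d̄ = (0.41+1.50)/2 = 0.955, v̄ = (0.28+0.58)/2 = 0.43 → q = 8.8×0.955×0.43 = 3.614 m³/s
Panel 2-3: Δb = 6.5 m, d̄ = (1.50+1.82)/2 = 1.66, v̄ = (0.58+0.66)/2 = 0.62 → q = 6.5×1.66×0.62 = 6.690 m³/s
Panel 3-4: Δb = 4.1 m, d̄ = (1.82+1.16)/2 = 1.49, v̄ = (0.66+0.53)/2 = 0.595 → q = 4.1×1.49×0.595 = 3.635 m³/s
Panel 4-5: Δb = 3.8 m, d̄ = (1.16+0.33)/2 = 0.745, v̄ = (0.53+0.29)/2 = 0.41 → q = 3.8×0.745×0.41 = 1.161 m³/s
Q = Σ q = 15.10 m³/s
= 15.10 × 1000 = 15100 L/s

15100 L/s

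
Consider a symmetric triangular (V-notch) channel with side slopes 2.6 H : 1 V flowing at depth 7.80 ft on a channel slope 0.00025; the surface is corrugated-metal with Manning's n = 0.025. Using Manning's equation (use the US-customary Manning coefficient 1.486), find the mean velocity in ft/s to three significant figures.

A = z·y² = 2.6×7.80² = 158.2 ft²
P = 2y√(1+z²) = 2×7.80×√(1+2.6²) = 43.46 ft
R = A/P = 158.2/43.46 = 3.640 ft
Q = (1.486/n)·A·R^(2/3)·S^(1/2) = (1.486/0.025) × 158.2 × 3.640^(2/3) × 0.00025^(1/2) = 351.8 ft³/s
V = Q/A = 351.8/158.2 = 2.224 ft/s

2.22 ft/s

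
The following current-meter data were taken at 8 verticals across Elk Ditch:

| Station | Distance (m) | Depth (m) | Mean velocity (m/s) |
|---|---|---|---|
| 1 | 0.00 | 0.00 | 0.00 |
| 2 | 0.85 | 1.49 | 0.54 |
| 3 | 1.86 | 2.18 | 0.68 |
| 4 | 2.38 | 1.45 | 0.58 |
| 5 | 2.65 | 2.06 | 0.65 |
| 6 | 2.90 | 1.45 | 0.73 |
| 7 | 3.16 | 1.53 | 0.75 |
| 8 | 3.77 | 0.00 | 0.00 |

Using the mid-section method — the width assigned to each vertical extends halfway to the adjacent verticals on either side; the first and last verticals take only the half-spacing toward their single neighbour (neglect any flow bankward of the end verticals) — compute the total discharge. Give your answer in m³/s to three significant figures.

w_2 = (1.86 − 0.00)/2 = 0.93 m; q_2 = 0.54 × 1.49 × 0.93 = 0.7483 m³/s
w_3 = (2.38 − 0.85)/2 = 0.765 m; q_3 = 0.68 × 2.18 × 0.765 = 1.134 m³/s
w_4 = (2.65 − 1.86)/2 = 0.395 m; q_4 = 0.58 × 1.45 × 0.395 = 0.3322 m³/s
w_5 = (2.90 − 2.38)/2 = 0.26 m; q_5 = 0.65 × 2.06 × 0.26 = 0.3481 m³/s
w_6 = (3.16 − 2.65)/2 = 0.255 m; q_6 = 0.73 × 1.45 × 0.255 = 0.2699 m³/s
w_7 = (3.77 − 2.90)/2 = 0.435 m; q_7 = 0.75 × 1.53 × 0.435 = 0.4992 m³/s
Stations 1, 8 contribute zero (depth or velocity is 0).
Q = Σ qᵢ = 3.332 m³/s

3.33 m³/s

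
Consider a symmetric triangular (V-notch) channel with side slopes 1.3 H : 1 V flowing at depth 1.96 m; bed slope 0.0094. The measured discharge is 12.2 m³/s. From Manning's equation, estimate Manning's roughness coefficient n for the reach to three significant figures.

0.0335

A = z·y² = 1.3×1.96² = 4.994 m²
P = 2y√(1+z²) = 2×1.96×√(1+1.3²) = 6.429 m
R = A/P = 4.994/6.429 = 0.7768 m
n = (1/Q)·A·R^(2/3)·S^(1/2) = (1/12.2) × 4.994 × 0.8450 × 0.09695 = 0.03354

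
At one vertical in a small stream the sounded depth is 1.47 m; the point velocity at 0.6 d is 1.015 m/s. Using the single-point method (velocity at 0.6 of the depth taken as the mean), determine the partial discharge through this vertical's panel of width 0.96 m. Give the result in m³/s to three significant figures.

v̄ = v₀.₆ = 1.015 m/s
q = v̄ × d × w = 1.015 × 1.47 × 0.96 = 1.432 m³/s

1.43 m³/s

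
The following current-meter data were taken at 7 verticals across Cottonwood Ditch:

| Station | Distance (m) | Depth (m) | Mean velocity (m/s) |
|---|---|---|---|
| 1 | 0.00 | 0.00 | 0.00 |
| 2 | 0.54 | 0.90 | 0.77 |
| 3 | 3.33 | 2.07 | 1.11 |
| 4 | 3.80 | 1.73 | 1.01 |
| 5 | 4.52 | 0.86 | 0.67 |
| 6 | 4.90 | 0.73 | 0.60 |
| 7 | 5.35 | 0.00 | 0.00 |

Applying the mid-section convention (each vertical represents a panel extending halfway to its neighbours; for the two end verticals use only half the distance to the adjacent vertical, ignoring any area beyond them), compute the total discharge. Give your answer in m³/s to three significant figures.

6.44 m³/s

w_2 = (3.33 − 0.00)/2 = 1.665 m; q_2 = 0.77 × 0.90 × 1.665 = 1.154 m³/s
w_3 = (3.80 − 0.54)/2 = 1.63 m; q_3 = 1.11 × 2.07 × 1.63 = 3.745 m³/s
w_4 = (4.52 − 3.33)/2 = 0.595 m; q_4 = 1.01 × 1.73 × 0.595 = 1.040 m³/s
w_5 = (4.90 − 3.80)/2 = 0.55 m; q_5 = 0.67 × 0.86 × 0.55 = 0.3169 m³/s
w_6 = (5.35 − 4.52)/2 = 0.415 m; q_6 = 0.60 × 0.73 × 0.415 = 0.1818 m³/s
Stations 1, 7 contribute zero (depth or velocity is 0).
Q = Σ qᵢ = 6.437 m³/s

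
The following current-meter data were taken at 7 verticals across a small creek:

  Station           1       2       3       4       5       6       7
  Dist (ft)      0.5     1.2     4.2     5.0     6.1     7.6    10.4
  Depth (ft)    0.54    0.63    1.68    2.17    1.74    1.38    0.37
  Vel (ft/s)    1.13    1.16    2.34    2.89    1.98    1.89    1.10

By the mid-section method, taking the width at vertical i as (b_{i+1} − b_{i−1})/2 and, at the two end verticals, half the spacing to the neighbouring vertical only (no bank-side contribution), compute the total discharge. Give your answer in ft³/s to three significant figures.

w_1 = (1.2 − 0.5)/2 = 0.35 ft; q_1 = 1.13 × 0.54 × 0.35 = 0.2136 ft³/s
w_2 = (4.2 − 0.5)/2 = 1.85 ft; q_2 = 1.16 × 0.63 × 1.85 = 1.352 ft³/s
w_3 = (5.0 − 1.2)/2 = 1.9 ft; q_3 = 2.34 × 1.68 × 1.9 = 7.469 ft³/s
w_4 = (6.1 − 4.2)/2 = 0.95 ft; q_4 = 2.89 × 2.17 × 0.95 = 5.958 ft³/s
w_5 = (7.6 − 5.0)/2 = 1.3 ft; q_5 = 1.98 × 1.74 × 1.3 = 4.479 ft³/s
w_6 = (10.4 − 6.1)/2 = 2.15 ft; q_6 = 1.89 × 1.38 × 2.15 = 5.608 ft³/s
w_7 = (10.4 − 7.6)/2 = 1.4 ft; q_7 = 1.10 × 0.37 × 1.4 = 0.5698 ft³/s
Q = Σ qᵢ = 25.65 ft³/s

25.6 ft³/s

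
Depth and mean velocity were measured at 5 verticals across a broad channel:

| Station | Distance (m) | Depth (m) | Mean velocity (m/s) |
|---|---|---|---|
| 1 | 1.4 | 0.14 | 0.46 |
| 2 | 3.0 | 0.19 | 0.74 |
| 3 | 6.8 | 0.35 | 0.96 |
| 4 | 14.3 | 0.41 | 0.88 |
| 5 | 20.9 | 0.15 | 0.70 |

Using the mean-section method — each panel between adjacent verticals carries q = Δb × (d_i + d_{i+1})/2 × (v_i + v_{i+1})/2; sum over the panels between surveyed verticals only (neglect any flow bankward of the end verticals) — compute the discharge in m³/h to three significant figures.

18400 m³/h

Panel 1-2: Δb = 1.6 m, d̄ = (0.14+0.19)/2 = 0.165, v̄ = (0.46+0.74)/2 = 0.6 → q = 1.6×0.165×0.6 = 0.1584 m³/s
Panel 2-3: Δb = 3.8 m, d̄ = (0.19+0.35)/2 = 0.27, v̄ = (0.74+0.96)/2 = 0.85 → q = 3.8×0.27×0.85 = 0.8721 m³/s
Panel 3-4: Δb = 7.5 m, d̄ = (0.35+0.41)/2 = 0.38, v̄ = (0.96+0.88)/2 = 0.92 → q = 7.5×0.38×0.92 = 2.622 m³/s
Panel 4-5: Δb = 6.6 m, d̄ = (0.41+0.15)/2 = 0.28, v̄ = (0.88+0.70)/2 = 0.79 → q = 6.6×0.28×0.79 = 1.460 m³/s
Q = Σ q = 5.112 m³/s
= 5.112 × 3600 = 18400 m³/h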